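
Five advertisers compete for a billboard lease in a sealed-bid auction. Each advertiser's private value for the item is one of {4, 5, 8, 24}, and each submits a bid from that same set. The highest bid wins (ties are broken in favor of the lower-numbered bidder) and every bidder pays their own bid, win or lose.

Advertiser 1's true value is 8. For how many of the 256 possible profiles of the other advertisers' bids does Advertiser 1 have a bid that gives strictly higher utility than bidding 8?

191

Others bid (4, 4, 4, 4): truth gives 0; bid 4 gives 4 > 0. Violating.
Others bid (4, 4, 4, 5): truth gives 0; bid 5 gives 3 > 0. Violating.
Others bid (4, 4, 4, 24): truth gives -8; bid 4 gives -4 > -8. Violating.
Others bid (4, 4, 5, 4): truth gives 0; bid 5 gives 3 > 0. Violating.
Others bid (4, 4, 4, 8): truth gives 0; no alternative beats it.
Others bid (4, 4, 5, 8): truth gives 0; no alternative beats it.
(Checking all 256 profiles: 191 have a profitable deviation, 65 do not.)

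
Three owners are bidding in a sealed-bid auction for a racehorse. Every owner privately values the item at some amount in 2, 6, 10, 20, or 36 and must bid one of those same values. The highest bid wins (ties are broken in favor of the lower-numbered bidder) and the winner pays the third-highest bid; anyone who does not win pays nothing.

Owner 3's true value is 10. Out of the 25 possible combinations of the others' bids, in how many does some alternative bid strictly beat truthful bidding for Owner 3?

Others bid (2, 10): truth gives 0; bid 20 gives 8 > 0. Violating.
Others bid (2, 20): truth gives 0; bid 36 gives 8 > 0. Violating.
Others bid (6, 10): truth gives 0; bid 20 gives 4 > 0. Violating.
Others bid (6, 20): truth gives 0; bid 36 gives 4 > 0. Violating.
Others bid (2, 2): truth gives 8; no alternative beats it.
Others bid (2, 6): truth gives 8; no alternative beats it.
(Checking all 25 profiles: 8 have a profitable deviation, 17 do not.)

8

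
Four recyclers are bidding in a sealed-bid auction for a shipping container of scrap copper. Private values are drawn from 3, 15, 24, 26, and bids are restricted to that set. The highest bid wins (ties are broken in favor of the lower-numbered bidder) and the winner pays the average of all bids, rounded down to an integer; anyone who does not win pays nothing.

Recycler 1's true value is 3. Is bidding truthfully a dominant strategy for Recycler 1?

Yes

Check each profile of the others' bids and compare truth against every alternative bid.
Others bid (15, 15, 15): truth gives 0, best alternative gives -12.
Others bid (3, 15, 15): truth gives 0, best alternative gives -9.
Others bid (15, 3, 15): truth gives 0, best alternative gives -9.
Others bid (15, 15, 3): truth gives 0, best alternative gives -9.
Others bid (3, 3, 15): truth gives 0, best alternative gives -6.
Others bid (3, 15, 3): truth gives 0, best alternative gives -6.
(Remaining 58 profiles checked similarly; truth is weakly best in each.)
In every case the truthful bid is at least as good as any alternative, so it is a dominant strategy.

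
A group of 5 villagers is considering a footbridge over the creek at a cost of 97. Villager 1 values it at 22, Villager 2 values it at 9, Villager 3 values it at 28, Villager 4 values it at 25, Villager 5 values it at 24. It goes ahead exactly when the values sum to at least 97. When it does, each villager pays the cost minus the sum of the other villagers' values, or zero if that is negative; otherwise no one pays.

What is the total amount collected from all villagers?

55

Total value 108 ≥ cost 97, so it is built.
Villager 1: others sum to 86; max(0, 97 - 86) = 11.
Villager 2: others sum to 99; max(0, 97 - 99) = 0.
Villager 3: others sum to 80; max(0, 97 - 80) = 17.
Villager 4: others sum to 83; max(0, 97 - 83) = 14.
Villager 5: others sum to 84; max(0, 97 - 84) = 13.
Total collected = 11 + 0 + 17 + 14 + 13 = 55.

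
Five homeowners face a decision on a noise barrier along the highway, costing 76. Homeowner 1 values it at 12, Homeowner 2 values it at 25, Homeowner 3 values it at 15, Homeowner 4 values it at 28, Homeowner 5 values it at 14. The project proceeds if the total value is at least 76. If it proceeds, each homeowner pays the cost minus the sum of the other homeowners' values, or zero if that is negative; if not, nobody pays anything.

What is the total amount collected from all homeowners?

17

Total value 94 ≥ cost 76, so it is built.
Homeowner 1: others sum to 82; max(0, 76 - 82) = 0.
Homeowner 2: others sum to 69; max(0, 76 - 69) = 7.
Homeowner 3: others sum to 79; max(0, 76 - 79) = 0.
Homeowner 4: others sum to 66; max(0, 76 - 66) = 10.
Homeowner 5: others sum to 80; max(0, 76 - 80) = 0.
Total collected = 0 + 7 + 0 + 10 + 0 = 17.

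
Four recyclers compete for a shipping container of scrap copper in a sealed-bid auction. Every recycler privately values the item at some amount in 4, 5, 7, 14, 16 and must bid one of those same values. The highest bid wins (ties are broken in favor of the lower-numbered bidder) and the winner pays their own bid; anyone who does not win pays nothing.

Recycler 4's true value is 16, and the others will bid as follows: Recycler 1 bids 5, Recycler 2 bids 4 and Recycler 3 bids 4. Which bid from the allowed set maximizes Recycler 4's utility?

Bid 4: loses, pays 0, utility 0.
Bid 5: loses, pays 0, utility 0.
Bid 7: wins, pays 7, utility 16 - 7 = 9.
Bid 14: wins, pays 14, utility 16 - 14 = 2.
Bid 16: wins, pays 16, utility 16 - 16 = 0.
The best choice is 7 with utility 9.

7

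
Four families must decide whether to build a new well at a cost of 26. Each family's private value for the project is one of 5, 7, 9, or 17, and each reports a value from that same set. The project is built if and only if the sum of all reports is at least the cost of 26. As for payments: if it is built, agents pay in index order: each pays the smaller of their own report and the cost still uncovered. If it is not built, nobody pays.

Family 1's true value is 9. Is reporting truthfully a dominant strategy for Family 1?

No

Consider the case where Family 2 reports 5, Family 3 reports 5 and Family 4 reports 9.
Truthful report 9: project built, pays 9, utility 9 - 9 = 0.
Report 7 instead: project built, pays 7, utility 9 - 7 = 2.
Since 2 > 0, reporting 7 is strictly better here, so truthful reporting is not dominant.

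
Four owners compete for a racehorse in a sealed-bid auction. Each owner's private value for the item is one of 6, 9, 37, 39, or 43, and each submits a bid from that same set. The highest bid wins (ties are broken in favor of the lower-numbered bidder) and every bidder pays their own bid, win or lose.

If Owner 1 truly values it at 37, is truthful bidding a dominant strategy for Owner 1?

No

Consider the case where Owner 2 bids 6, Owner 3 bids 6 and Owner 4 bids 6.
Truthful bid 37: wins, pays 37, utility 37 - 37 = 0.
Bid 6 instead: wins, pays 6, utility 37 - 6 = 31.
Since 31 > 0, bidding 6 is strictly better here, so truthful bidding is not dominant.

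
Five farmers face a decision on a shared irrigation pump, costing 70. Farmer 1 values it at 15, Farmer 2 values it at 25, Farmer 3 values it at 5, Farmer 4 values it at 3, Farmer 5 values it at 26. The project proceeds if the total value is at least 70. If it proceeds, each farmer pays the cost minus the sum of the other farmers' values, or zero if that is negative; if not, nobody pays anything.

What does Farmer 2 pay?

21

Total value 74 ≥ cost 70, so the project is built.
The other farmers' values sum to 49.
Cost minus that sum is 70 - 49 = 21.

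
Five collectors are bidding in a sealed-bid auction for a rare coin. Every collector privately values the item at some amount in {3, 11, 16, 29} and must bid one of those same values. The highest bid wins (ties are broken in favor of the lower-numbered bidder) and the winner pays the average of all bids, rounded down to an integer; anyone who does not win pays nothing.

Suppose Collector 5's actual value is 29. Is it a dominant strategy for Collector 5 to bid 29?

Consider the case where Collector 1 bids 3, Collector 2 bids 3, Collector 3 bids 3 and Collector 4 bids 3.
Truthful bid 29: wins, pays 8, utility 29 - 8 = 21.
Bid 11 instead: wins, pays 4, utility 29 - 4 = 25.
Since 25 > 21, bidding 11 is strictly better here, so truthful bidding is not dominant.

No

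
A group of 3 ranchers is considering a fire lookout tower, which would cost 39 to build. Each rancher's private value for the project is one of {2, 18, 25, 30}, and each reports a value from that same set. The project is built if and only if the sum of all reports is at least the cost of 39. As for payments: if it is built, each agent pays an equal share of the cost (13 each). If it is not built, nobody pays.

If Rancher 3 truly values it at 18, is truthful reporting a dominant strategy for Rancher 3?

No

Consider the case where Rancher 1 reports 2 and Rancher 2 reports 18.
Truthful report 18: project not built, utility 0.
Report 25 instead: project built, pays 13, utility 18 - 13 = 5.
Since 5 > 0, reporting 25 is strictly better here, so truthful reporting is not dominant.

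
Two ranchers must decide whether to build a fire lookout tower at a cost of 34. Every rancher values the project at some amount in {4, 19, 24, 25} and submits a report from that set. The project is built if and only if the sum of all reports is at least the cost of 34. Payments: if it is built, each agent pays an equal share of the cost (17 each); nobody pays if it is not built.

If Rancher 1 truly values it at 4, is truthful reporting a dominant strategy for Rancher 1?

Yes

Check each profile of the others' reports and compare truth against every alternative report.
Others report (19): truth gives 0, best alternative gives -13.
Others report (24): truth gives 0, best alternative gives -13.
Others report (25): truth gives 0, best alternative gives -13.
Others report (4): truth gives 0, best alternative gives 0.
In every case the truthful report is at least as good as any alternative, so it is a dominant strategy.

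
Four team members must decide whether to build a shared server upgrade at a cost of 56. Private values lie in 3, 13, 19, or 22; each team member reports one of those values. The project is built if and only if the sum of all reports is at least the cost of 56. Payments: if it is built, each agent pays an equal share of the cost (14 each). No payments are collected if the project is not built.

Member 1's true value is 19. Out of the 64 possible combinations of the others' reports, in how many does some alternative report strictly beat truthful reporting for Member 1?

6

Others report (3, 13, 19): truth gives 0; report 22 gives 5 > 0. Violating.
Others report (3, 19, 13): truth gives 0; report 22 gives 5 > 0. Violating.
Others report (13, 3, 19): truth gives 0; report 22 gives 5 > 0. Violating.
Others report (13, 19, 3): truth gives 0; report 22 gives 5 > 0. Violating.
Others report (3, 3, 3): truth gives 0; no alternative beats it.
Others report (3, 3, 13): truth gives 0; no alternative beats it.
(Checking all 64 profiles: 6 have a profitable deviation, 58 do not.)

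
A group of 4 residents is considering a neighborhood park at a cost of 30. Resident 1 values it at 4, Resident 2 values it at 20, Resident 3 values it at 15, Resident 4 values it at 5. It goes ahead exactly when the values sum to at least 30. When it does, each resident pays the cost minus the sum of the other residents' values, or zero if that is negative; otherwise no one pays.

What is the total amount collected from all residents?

7

Total value 44 ≥ cost 30, so it is built.
Resident 1: others sum to 40; max(0, 30 - 40) = 0.
Resident 2: others sum to 24; max(0, 30 - 24) = 6.
Resident 3: others sum to 29; max(0, 30 - 29) = 1.
Resident 4: others sum to 39; max(0, 30 - 39) = 0.
Total collected = 0 + 6 + 1 + 0 = 7.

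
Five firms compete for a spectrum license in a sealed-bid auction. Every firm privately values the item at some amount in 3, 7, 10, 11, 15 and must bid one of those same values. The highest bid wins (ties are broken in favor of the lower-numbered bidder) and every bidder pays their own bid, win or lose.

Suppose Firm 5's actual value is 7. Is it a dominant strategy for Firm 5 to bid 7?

Consider the case where Firm 1 bids 3, Firm 2 bids 3, Firm 3 bids 3 and Firm 4 bids 7.
Truthful bid 7: loses but pays 7, utility -7.
Bid 3 instead: loses but pays 3, utility -3.
Since -3 > -7, bidding 3 is strictly better here, so truthful bidding is not dominant.

No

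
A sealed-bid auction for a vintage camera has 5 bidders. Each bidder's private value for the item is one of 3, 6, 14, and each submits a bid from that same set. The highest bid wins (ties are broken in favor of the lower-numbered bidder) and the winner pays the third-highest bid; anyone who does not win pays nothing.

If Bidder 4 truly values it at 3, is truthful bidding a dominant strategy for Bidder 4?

Yes

Check each profile of the others' bids and compare truth against every alternative bid.
Others bid (3, 3, 3, 3): truth gives 0, best alternative gives 0.
Others bid (3, 3, 3, 6): truth gives 0, best alternative gives 0.
Others bid (3, 3, 3, 14): truth gives 0, best alternative gives 0.
Others bid (3, 3, 6, 3): truth gives 0, best alternative gives 0.
Others bid (3, 3, 6, 6): truth gives 0, best alternative gives 0.
Others bid (3, 3, 6, 14): truth gives 0, best alternative gives 0.
(Remaining 75 profiles checked similarly; truth is weakly best in each.)
In every case the truthful bid is at least as good as any alternative, so it is a dominant strategy.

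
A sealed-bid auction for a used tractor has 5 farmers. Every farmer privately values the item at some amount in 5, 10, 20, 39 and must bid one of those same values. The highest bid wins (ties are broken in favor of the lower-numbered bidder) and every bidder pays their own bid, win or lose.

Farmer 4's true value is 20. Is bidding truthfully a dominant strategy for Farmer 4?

No

Consider the case where Farmer 1 bids 5, Farmer 2 bids 5, Farmer 3 bids 5 and Farmer 5 bids 5.
Truthful bid 20: wins, pays 20, utility 20 - 20 = 0.
Bid 10 instead: wins, pays 10, utility 20 - 10 = 10.
Since 10 > 0, bidding 10 is strictly better here, so truthful bidding is not dominant.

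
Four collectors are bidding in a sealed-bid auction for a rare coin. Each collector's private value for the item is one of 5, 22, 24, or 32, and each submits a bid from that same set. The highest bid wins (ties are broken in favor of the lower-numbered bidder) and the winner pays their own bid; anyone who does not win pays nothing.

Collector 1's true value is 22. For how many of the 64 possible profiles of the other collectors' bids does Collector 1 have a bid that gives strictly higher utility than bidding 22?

Others bid (5, 5, 5): truth gives 0; bid 5 gives 17 > 0. Violating.
Others bid (5, 5, 22): truth gives 0; no alternative beats it.
Others bid (5, 5, 24): truth gives 0; no alternative beats it.
(Checking all 64 profiles: 1 has a profitable deviation, 63 do not.)

1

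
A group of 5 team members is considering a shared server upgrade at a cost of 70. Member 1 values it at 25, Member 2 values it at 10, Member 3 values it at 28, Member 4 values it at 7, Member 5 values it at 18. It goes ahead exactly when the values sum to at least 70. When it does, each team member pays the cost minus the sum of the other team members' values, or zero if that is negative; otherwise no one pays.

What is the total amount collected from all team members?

17

Total value 88 ≥ cost 70, so it is built.
Member 1: others sum to 63; max(0, 70 - 63) = 7.
Member 2: others sum to 78; max(0, 70 - 78) = 0.
Member 3: others sum to 60; max(0, 70 - 60) = 10.
Member 4: others sum to 81; max(0, 70 - 81) = 0.
Member 5: others sum to 70; max(0, 70 - 70) = 0.
Total collected = 7 + 0 + 10 + 0 + 0 = 17.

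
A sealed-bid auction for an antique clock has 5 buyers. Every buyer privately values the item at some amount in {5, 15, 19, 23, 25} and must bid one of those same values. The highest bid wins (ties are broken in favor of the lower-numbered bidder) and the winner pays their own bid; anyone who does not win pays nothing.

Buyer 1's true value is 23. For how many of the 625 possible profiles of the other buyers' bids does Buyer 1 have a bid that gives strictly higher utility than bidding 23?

Others bid (5, 5, 5, 5): truth gives 0; bid 5 gives 18 > 0. Violating.
Others bid (5, 5, 5, 15): truth gives 0; bid 15 gives 8 > 0. Violating.
Others bid (5, 5, 5, 19): truth gives 0; bid 19 gives 4 > 0. Violating.
Others bid (5, 5, 15, 5): truth gives 0; bid 15 gives 8 > 0. Violating.
Others bid (5, 5, 5, 23): truth gives 0; no alternative beats it.
Others bid (5, 5, 5, 25): truth gives 0; no alternative beats it.
(Checking all 625 profiles: 81 have a profitable deviation, 544 do not.)

81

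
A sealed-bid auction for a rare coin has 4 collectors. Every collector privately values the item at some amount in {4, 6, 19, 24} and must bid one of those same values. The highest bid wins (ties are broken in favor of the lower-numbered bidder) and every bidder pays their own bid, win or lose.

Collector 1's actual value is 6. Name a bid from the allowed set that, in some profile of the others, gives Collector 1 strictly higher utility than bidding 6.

Suppose Collector 2 bids 4, Collector 3 bids 4 and Collector 4 bids 4.
Bid 6: wins, pays 6, utility 6 - 6 = 0.
Bid 4: wins, pays 4, utility 6 - 4 = 2.
So bidding 4 beats truth here (2 > 0).

4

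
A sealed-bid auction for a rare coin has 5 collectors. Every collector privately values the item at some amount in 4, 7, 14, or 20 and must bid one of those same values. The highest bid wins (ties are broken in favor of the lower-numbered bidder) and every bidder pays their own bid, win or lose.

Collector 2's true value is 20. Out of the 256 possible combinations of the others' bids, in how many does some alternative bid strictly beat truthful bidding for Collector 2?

118

Others bid (4, 4, 4, 4): truth gives 0; bid 7 gives 13 > 0. Violating.
Others bid (4, 4, 4, 7): truth gives 0; bid 7 gives 13 > 0. Violating.
Others bid (4, 4, 4, 14): truth gives 0; bid 14 gives 6 > 0. Violating.
Others bid (4, 4, 7, 4): truth gives 0; bid 7 gives 13 > 0. Violating.
Others bid (4, 4, 4, 20): truth gives 0; no alternative beats it.
Others bid (4, 4, 7, 20): truth gives 0; no alternative beats it.
(Checking all 256 profiles: 118 have a profitable deviation, 138 do not.)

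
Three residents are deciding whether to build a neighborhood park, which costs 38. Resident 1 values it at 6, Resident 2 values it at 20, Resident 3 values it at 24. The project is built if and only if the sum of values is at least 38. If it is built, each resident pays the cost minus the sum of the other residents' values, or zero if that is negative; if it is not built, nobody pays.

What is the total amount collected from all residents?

Total value 50 ≥ cost 38, so it is built.
Resident 1: others sum to 44; max(0, 38 - 44) = 0.
Resident 2: others sum to 30; max(0, 38 - 30) = 8.
Resident 3: others sum to 26; max(0, 38 - 26) = 12.
Total collected = 0 + 8 + 12 = 20.

20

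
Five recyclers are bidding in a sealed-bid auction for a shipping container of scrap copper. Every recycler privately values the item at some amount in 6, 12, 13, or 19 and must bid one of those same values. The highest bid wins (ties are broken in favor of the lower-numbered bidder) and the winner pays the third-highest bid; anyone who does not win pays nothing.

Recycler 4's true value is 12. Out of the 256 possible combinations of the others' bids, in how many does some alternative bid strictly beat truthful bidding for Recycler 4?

Others bid (6, 6, 6, 13): truth gives 0; bid 13 gives 6 > 0. Violating.
Others bid (6, 6, 6, 19): truth gives 0; bid 19 gives 6 > 0. Violating.
Others bid (6, 6, 12, 6): truth gives 0; bid 13 gives 6 > 0. Violating.
Others bid (6, 6, 13, 6): truth gives 0; bid 19 gives 6 > 0. Violating.
Others bid (6, 6, 6, 6): truth gives 6; no alternative beats it.
Others bid (6, 6, 6, 12): truth gives 6; no alternative beats it.
(Checking all 256 profiles: 8 have a profitable deviation, 248 do not.)

8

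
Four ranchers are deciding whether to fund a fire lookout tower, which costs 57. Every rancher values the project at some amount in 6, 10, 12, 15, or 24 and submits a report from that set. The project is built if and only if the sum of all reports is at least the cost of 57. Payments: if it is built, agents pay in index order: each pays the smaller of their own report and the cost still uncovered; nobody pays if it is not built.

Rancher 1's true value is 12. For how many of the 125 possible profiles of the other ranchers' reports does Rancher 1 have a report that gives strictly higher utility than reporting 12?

Others report (6, 24, 24): truth gives 0; report 6 gives 6 > 0. Violating.
Others report (10, 15, 24): truth gives 0; report 10 gives 2 > 0. Violating.
Others report (10, 24, 15): truth gives 0; report 10 gives 2 > 0. Violating.
Others report (10, 24, 24): truth gives 0; report 6 gives 6 > 0. Violating.
Others report (6, 6, 6): truth gives 0; no alternative beats it.
Others report (6, 6, 10): truth gives 0; no alternative beats it.
(Checking all 125 profiles: 31 have a profitable deviation, 94 do not.)

31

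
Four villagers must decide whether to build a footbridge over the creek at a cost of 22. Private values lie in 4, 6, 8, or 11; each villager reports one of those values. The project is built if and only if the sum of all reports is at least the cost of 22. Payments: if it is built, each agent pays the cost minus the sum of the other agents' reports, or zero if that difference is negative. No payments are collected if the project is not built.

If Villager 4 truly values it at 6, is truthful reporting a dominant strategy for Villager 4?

Check each profile of the others' reports and compare truth against every alternative report.
Others report (4, 8, 11): truth gives 6, best alternative gives 6.
Others report (4, 11, 8): truth gives 6, best alternative gives 6.
Others report (4, 11, 11): truth gives 6, best alternative gives 6.
Others report (6, 6, 11): truth gives 6, best alternative gives 6.
Others report (6, 8, 8): truth gives 6, best alternative gives 6.
Others report (6, 8, 11): truth gives 6, best alternative gives 6.
(Remaining 58 profiles checked similarly; truth is weakly best in each.)
In every case the truthful report is at least as good as any alternative, so it is a dominant strategy.

Yes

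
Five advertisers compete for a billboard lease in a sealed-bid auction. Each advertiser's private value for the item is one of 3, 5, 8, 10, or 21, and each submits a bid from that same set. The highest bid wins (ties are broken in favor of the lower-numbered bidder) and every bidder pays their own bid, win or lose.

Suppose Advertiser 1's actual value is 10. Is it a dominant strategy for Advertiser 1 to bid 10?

Consider the case where Advertiser 2 bids 3, Advertiser 3 bids 3, Advertiser 4 bids 3 and Advertiser 5 bids 3.
Truthful bid 10: wins, pays 10, utility 10 - 10 = 0.
Bid 3 instead: wins, pays 3, utility 10 - 3 = 7.
Since 7 > 0, bidding 3 is strictly better here, so truthful bidding is not dominant.

No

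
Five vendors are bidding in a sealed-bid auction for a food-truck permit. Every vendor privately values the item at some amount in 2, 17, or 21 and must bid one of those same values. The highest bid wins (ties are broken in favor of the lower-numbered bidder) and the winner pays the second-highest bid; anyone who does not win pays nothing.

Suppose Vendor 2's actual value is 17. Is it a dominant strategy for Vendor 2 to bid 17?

Yes

Check each profile of the others' bids and compare truth against every alternative bid.
Others bid (2, 2, 2, 2): truth gives 15, best alternative gives 15.
Others bid (2, 2, 2, 17): truth gives 0, best alternative gives 0.
Others bid (2, 2, 2, 21): truth gives 0, best alternative gives 0.
Others bid (2, 2, 17, 2): truth gives 0, best alternative gives 0.
Others bid (2, 2, 17, 17): truth gives 0, best alternative gives 0.
Others bid (2, 2, 17, 21): truth gives 0, best alternative gives 0.
(Remaining 75 profiles checked similarly; truth is weakly best in each.)
In every case the truthful bid is at least as good as any alternative, so it is a dominant strategy.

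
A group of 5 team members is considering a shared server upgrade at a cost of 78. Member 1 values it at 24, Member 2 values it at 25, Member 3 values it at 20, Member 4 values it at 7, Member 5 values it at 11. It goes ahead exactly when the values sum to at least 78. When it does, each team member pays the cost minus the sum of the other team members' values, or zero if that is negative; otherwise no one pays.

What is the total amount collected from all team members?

44

Total value 87 ≥ cost 78, so it is built.
Member 1: others sum to 63; max(0, 78 - 63) = 15.
Member 2: others sum to 62; max(0, 78 - 62) = 16.
Member 3: others sum to 67; max(0, 78 - 67) = 11.
Member 4: others sum to 80; max(0, 78 - 80) = 0.
Member 5: others sum to 76; max(0, 78 - 76) = 2.
Total collected = 15 + 16 + 11 + 0 + 2 = 44.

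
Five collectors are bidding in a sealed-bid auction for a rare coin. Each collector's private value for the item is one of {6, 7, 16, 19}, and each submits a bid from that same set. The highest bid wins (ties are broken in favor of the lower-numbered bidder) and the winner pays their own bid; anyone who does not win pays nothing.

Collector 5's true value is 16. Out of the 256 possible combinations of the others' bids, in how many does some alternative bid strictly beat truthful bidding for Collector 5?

1

Others bid (6, 6, 6, 6): truth gives 0; bid 7 gives 9 > 0. Violating.
Others bid (6, 6, 6, 7): truth gives 0; no alternative beats it.
Others bid (6, 6, 6, 16): truth gives 0; no alternative beats it.
(Checking all 256 profiles: 1 has a profitable deviation, 255 do not.)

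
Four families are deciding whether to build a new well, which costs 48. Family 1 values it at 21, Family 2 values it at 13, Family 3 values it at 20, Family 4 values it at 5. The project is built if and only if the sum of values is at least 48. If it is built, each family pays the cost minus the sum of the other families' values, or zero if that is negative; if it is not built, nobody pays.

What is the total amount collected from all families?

21

Total value 59 ≥ cost 48, so it is built.
Family 1: others sum to 38; max(0, 48 - 38) = 10.
Family 2: others sum to 46; max(0, 48 - 46) = 2.
Family 3: others sum to 39; max(0, 48 - 39) = 9.
Family 4: others sum to 54; max(0, 48 - 54) = 0.
Total collected = 10 + 2 + 9 + 0 = 21.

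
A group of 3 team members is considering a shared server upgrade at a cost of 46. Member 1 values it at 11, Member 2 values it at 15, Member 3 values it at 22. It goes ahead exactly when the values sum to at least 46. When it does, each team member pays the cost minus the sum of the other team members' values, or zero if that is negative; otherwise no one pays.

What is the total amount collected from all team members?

42

Total value 48 ≥ cost 46, so it is built.
Member 1: others sum to 37; max(0, 46 - 37) = 9.
Member 2: others sum to 33; max(0, 46 - 33) = 13.
Member 3: others sum to 26; max(0, 46 - 26) = 20.
Total collected = 9 + 13 + 20 = 42.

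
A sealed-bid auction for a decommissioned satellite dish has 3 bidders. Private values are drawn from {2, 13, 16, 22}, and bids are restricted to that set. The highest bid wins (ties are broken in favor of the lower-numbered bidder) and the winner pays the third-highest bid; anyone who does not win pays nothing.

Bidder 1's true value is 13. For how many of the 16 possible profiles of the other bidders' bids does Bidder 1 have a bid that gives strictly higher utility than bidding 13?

Others bid (2, 16): truth gives 0; bid 16 gives 11 > 0. Violating.
Others bid (2, 22): truth gives 0; bid 22 gives 11 > 0. Violating.
Others bid (16, 2): truth gives 0; bid 16 gives 11 > 0. Violating.
Others bid (22, 2): truth gives 0; bid 22 gives 11 > 0. Violating.
Others bid (2, 2): truth gives 11; no alternative beats it.
Others bid (2, 13): truth gives 11; no alternative beats it.
(Checking all 16 profiles: 4 have a profitable deviation, 12 do not.)

4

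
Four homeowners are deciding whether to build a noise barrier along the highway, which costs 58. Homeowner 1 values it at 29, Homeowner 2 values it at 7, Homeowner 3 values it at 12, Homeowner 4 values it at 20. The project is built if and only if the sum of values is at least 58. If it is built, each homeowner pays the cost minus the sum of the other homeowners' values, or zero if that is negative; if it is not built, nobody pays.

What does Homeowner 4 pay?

Total value 68 ≥ cost 58, so the project is built.
The other homeowners' values sum to 48.
Cost minus that sum is 58 - 48 = 10.

10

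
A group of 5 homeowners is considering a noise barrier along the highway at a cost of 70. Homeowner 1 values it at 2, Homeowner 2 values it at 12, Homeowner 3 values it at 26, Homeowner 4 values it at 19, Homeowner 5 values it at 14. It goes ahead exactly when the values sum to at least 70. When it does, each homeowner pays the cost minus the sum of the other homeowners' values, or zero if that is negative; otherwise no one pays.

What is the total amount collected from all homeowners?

59

Total value 73 ≥ cost 70, so it is built.
Homeowner 1: others sum to 71; max(0, 70 - 71) = 0.
Homeowner 2: others sum to 61; max(0, 70 - 61) = 9.
Homeowner 3: others sum to 47; max(0, 70 - 47) = 23.
Homeowner 4: others sum to 54; max(0, 70 - 54) = 16.
Homeowner 5: others sum to 59; max(0, 70 - 59) = 11.
Total collected = 0 + 9 + 23 + 16 + 11 = 59.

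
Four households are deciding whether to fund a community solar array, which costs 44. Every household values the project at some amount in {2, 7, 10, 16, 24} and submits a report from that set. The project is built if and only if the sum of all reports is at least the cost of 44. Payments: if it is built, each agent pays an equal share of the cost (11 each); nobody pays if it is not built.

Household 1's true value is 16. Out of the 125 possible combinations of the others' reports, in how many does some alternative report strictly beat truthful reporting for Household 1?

Others report (2, 2, 16): truth gives 0; report 24 gives 5 > 0. Violating.
Others report (2, 7, 16): truth gives 0; report 24 gives 5 > 0. Violating.
Others report (2, 10, 10): truth gives 0; report 24 gives 5 > 0. Violating.
Others report (2, 16, 2): truth gives 0; report 24 gives 5 > 0. Violating.
Others report (2, 2, 2): truth gives 0; no alternative beats it.
Others report (2, 2, 7): truth gives 0; no alternative beats it.
(Checking all 125 profiles: 19 have a profitable deviation, 106 do not.)

19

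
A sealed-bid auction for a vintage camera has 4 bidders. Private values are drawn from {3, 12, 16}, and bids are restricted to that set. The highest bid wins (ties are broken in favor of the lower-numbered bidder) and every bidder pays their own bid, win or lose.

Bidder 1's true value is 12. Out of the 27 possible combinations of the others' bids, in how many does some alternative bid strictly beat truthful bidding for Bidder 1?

20

Others bid (3, 3, 3): truth gives 0; bid 3 gives 9 > 0. Violating.
Others bid (3, 3, 16): truth gives -12; bid 3 gives -3 > -12. Violating.
Others bid (3, 12, 16): truth gives -12; bid 3 gives -3 > -12. Violating.
Others bid (3, 16, 3): truth gives -12; bid 3 gives -3 > -12. Violating.
Others bid (3, 3, 12): truth gives 0; no alternative beats it.
Others bid (3, 12, 3): truth gives 0; no alternative beats it.
(Checking all 27 profiles: 20 have a profitable deviation, 7 do not.)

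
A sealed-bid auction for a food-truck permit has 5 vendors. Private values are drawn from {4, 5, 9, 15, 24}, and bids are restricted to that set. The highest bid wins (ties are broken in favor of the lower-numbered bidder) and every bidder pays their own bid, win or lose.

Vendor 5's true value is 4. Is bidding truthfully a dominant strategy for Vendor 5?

No

Consider the case where Vendor 1 bids 4, Vendor 2 bids 4, Vendor 3 bids 4 and Vendor 4 bids 4.
Truthful bid 4: loses but pays 4, utility -4.
Bid 5 instead: wins, pays 5, utility 4 - 5 = -1.
Since -1 > -4, bidding 5 is strictly better here, so truthful bidding is not dominant.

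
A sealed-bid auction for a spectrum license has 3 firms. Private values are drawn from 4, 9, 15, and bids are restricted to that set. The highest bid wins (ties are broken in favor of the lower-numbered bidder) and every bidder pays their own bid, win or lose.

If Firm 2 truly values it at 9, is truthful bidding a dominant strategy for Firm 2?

Consider the case where Firm 1 bids 4 and Firm 3 bids 15.
Truthful bid 9: loses but pays 9, utility -9.
Bid 4 instead: loses but pays 4, utility -4.
Since -4 > -9, bidding 4 is strictly better here, so truthful bidding is not dominant.

No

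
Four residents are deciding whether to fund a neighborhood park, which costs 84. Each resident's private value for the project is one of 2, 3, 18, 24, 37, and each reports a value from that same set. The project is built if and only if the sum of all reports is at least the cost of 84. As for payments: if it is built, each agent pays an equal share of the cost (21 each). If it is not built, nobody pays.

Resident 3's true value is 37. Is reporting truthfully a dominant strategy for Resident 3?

Yes

Check each profile of the others' reports and compare truth against every alternative report.
Others report (2, 18, 37): truth gives 16, best alternative gives 0.
Others report (2, 24, 24): truth gives 16, best alternative gives 0.
Others report (2, 37, 18): truth gives 16, best alternative gives 0.
Others report (3, 18, 37): truth gives 16, best alternative gives 0.
Others report (3, 24, 24): truth gives 16, best alternative gives 0.
Others report (3, 37, 18): truth gives 16, best alternative gives 0.
(Remaining 119 profiles checked similarly; truth is weakly best in each.)
In every case the truthful report is at least as good as any alternative, so it is a dominant strategy.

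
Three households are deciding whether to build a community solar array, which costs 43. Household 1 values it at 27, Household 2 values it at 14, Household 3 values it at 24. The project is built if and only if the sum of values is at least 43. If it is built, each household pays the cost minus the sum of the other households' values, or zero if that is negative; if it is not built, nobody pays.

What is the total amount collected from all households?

7

Total value 65 ≥ cost 43, so it is built.
Household 1: others sum to 38; max(0, 43 - 38) = 5.
Household 2: others sum to 51; max(0, 43 - 51) = 0.
Household 3: others sum to 41; max(0, 43 - 41) = 2.
Total collected = 5 + 0 + 2 = 7.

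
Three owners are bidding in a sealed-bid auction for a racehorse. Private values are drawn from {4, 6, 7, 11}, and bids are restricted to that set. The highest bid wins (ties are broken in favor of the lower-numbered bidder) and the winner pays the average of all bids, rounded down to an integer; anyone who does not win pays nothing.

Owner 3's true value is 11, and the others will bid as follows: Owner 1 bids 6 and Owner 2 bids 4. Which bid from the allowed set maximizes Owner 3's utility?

7

Bid 4: loses, pays 0, utility 0.
Bid 6: loses, pays 0, utility 0.
Bid 7: wins, pays 5, utility 11 - 5 = 6.
Bid 11: wins, pays 7, utility 11 - 7 = 4.
The best choice is 7 with utility 6.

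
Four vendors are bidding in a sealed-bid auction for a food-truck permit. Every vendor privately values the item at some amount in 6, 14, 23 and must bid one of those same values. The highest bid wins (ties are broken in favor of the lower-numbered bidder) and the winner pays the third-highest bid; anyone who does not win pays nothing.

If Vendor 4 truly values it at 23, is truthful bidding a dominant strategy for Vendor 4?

Yes

Check each profile of the others' bids and compare truth against every alternative bid.
Others bid (6, 6, 14): truth gives 17, best alternative gives 0.
Others bid (6, 14, 6): truth gives 17, best alternative gives 0.
Others bid (14, 6, 6): truth gives 17, best alternative gives 0.
Others bid (6, 14, 14): truth gives 9, best alternative gives 0.
Others bid (14, 6, 14): truth gives 9, best alternative gives 0.
Others bid (14, 14, 6): truth gives 9, best alternative gives 0.
(Remaining 21 profiles checked similarly; truth is weakly best in each.)
In every case the truthful bid is at least as good as any alternative, so it is a dominant strategy.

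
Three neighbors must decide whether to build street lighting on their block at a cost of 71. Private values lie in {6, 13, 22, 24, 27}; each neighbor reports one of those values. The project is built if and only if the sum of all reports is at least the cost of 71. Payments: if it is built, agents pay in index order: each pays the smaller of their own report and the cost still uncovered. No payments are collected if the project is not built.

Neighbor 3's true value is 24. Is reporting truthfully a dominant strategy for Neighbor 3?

Check each profile of the others' reports and compare truth against every alternative report.
Others report (27, 27): truth gives 7, best alternative gives 7.
Others report (24, 27): truth gives 4, best alternative gives 4.
Others report (27, 24): truth gives 4, best alternative gives 4.
Others report (22, 27): truth gives 2, best alternative gives 2.
Others report (27, 22): truth gives 2, best alternative gives 2.
Others report (24, 24): truth gives 1, best alternative gives 1.
(Remaining 19 profiles checked similarly; truth is weakly best in each.)
In every case the truthful report is at least as good as any alternative, so it is a dominant strategy.

Yes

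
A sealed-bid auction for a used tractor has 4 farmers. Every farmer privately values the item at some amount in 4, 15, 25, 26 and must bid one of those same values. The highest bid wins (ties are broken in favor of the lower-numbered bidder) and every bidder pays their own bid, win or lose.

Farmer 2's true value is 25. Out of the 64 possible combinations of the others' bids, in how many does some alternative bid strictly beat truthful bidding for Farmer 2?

50

Others bid (4, 4, 4): truth gives 0; bid 15 gives 10 > 0. Violating.
Others bid (4, 4, 15): truth gives 0; bid 15 gives 10 > 0. Violating.
Others bid (4, 4, 26): truth gives -25; bid 26 gives -1 > -25. Violating.
Others bid (4, 15, 4): truth gives 0; bid 15 gives 10 > 0. Violating.
Others bid (4, 4, 25): truth gives 0; no alternative beats it.
Others bid (4, 15, 25): truth gives 0; no alternative beats it.
(Checking all 64 profiles: 50 have a profitable deviation, 14 do not.)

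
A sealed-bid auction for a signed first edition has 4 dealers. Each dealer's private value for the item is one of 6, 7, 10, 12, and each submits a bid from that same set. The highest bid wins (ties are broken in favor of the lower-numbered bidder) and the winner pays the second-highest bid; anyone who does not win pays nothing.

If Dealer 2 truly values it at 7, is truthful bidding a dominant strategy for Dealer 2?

Yes

Check each profile of the others' bids and compare truth against every alternative bid.
Others bid (6, 6, 6): truth gives 1, best alternative gives 1.
Others bid (6, 6, 7): truth gives 0, best alternative gives 0.
Others bid (6, 6, 10): truth gives 0, best alternative gives 0.
Others bid (6, 6, 12): truth gives 0, best alternative gives 0.
Others bid (6, 7, 6): truth gives 0, best alternative gives 0.
Others bid (6, 7, 7): truth gives 0, best alternative gives 0.
(Remaining 58 profiles checked similarly; truth is weakly best in each.)
In every case the truthful bid is at least as good as any alternative, so it is a dominant strategy.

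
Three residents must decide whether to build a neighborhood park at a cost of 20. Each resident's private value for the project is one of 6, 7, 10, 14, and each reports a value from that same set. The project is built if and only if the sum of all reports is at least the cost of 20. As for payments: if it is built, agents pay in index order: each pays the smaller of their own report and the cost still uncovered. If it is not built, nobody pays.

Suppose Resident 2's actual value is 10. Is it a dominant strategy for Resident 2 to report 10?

Consider the case where Resident 1 reports 6 and Resident 3 reports 7.
Truthful report 10: project built, pays 10, utility 10 - 10 = 0.
Report 7 instead: project built, pays 7, utility 10 - 7 = 3.
Since 3 > 0, reporting 7 is strictly better here, so truthful reporting is not dominant.

No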